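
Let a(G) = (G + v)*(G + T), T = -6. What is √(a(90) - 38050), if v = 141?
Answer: I*√18646 ≈ 136.55*I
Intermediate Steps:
a(G) = (-6 + G)*(141 + G) (a(G) = (G + 141)*(G - 6) = (141 + G)*(-6 + G) = (-6 + G)*(141 + G))
√(a(90) - 38050) = √((-846 + 90² + 135*90) - 38050) = √((-846 + 8100 + 12150) - 38050) = √(19404 - 38050) = √(-18646) = I*√18646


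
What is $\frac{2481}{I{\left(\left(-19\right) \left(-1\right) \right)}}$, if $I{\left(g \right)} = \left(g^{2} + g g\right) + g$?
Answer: $\frac{827}{247} \approx 3.3482$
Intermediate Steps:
$I{\left(g \right)} = g + 2 g^{2}$ ($I{\left(g \right)} = \left(g^{2} + g^{2}\right) + g = 2 g^{2} + g = g + 2 g^{2}$)
$\frac{2481}{I{\left(\left(-19\right) \left(-1\right) \right)}} = \frac{2481}{\left(-19\right) \left(-1\right) \left(1 + 2 \left(\left(-19\right) \left(-1\right)\right)\right)} = \frac{2481}{19 \left(1 + 2 \cdot 19\right)} = \frac{2481}{19 \left(1 + 38\right)} = \frac{2481}{19 \cdot 39} = \frac{2481}{741} = 2481 \cdot \frac{1}{741} = \frac{827}{247}$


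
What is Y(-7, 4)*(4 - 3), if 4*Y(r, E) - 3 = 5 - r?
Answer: 15/4 ≈ 3.7500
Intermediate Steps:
Y(r, E) = 2 - r/4 (Y(r, E) = ¾ + (5 - r)/4 = ¾ + (5/4 - r/4) = 2 - r/4)
Y(-7, 4)*(4 - 3) = (2 - ¼*(-7))*(4 - 3) = (2 + 7/4)*1 = (15/4)*1 = 15/4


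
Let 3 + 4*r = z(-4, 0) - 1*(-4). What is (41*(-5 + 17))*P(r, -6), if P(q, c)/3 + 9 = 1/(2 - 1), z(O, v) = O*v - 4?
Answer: -11808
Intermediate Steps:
z(O, v) = -4 + O*v
r = -¾ (r = -¾ + ((-4 - 4*0) - 1*(-4))/4 = -¾ + ((-4 + 0) + 4)/4 = -¾ + (-4 + 4)/4 = -¾ + (¼)*0 = -¾ + 0 = -¾ ≈ -0.75000)
P(q, c) = -24 (P(q, c) = -27 + 3/(2 - 1) = -27 + 3/1 = -27 + 3*1 = -27 + 3 = -24)
(41*(-5 + 17))*P(r, -6) = (41*(-5 + 17))*(-24) = (41*12)*(-24) = 492*(-24) = -11808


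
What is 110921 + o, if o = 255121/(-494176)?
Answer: 54814240975/494176 ≈ 1.1092e+5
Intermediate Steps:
o = -255121/494176 (o = 255121*(-1/494176) = -255121/494176 ≈ -0.51626)
110921 + o = 110921 - 255121/494176 = 54814240975/494176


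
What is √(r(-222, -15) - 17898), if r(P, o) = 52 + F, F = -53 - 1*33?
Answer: 2*I*√4483 ≈ 133.91*I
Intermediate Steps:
F = -86 (F = -53 - 33 = -86)
r(P, o) = -34 (r(P, o) = 52 - 86 = -34)
√(r(-222, -15) - 17898) = √(-34 - 17898) = √(-17932) = 2*I*√4483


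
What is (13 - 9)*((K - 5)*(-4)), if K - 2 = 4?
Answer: -16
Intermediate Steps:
K = 6 (K = 2 + 4 = 6)
(13 - 9)*((K - 5)*(-4)) = (13 - 9)*((6 - 5)*(-4)) = 4*(1*(-4)) = 4*(-4) = -16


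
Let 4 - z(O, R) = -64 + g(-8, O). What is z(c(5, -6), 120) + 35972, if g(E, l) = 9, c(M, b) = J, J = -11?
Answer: 36031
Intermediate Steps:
c(M, b) = -11
z(O, R) = 59 (z(O, R) = 4 - (-64 + 9) = 4 - 1*(-55) = 4 + 55 = 59)
z(c(5, -6), 120) + 35972 = 59 + 35972 = 36031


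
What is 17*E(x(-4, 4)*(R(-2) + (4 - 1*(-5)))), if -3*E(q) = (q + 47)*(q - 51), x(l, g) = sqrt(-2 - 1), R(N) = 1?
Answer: 15283 + 680*I*sqrt(3)/3 ≈ 15283.0 + 392.6*I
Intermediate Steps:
x(l, g) = I*sqrt(3) (x(l, g) = sqrt(-3) = I*sqrt(3))
E(q) = -(-51 + q)*(47 + q)/3 (E(q) = -(q + 47)*(q - 51)/3 = -(47 + q)*(-51 + q)/3 = -(-51 + q)*(47 + q)/3)
17*E(x(-4, 4)*(R(-2) + (4 - 1*(-5)))) = 17*(799 - (-3*(1 + (4 - 1*(-5)))**2)/3 + 4*((I*sqrt(3))*(1 + (4 - 1*(-5))))/3) = 17*(799 - (-3*(1 + (4 + 5))**2)/3 + 4*((I*sqrt(3))*(1 + (4 + 5)))/3) = 17*(799 - (-3*(1 + 9)**2)/3 + 4*((I*sqrt(3))*(1 + 9))/3) = 17*(799 - ((I*sqrt(3))*10)**2/3 + 4*((I*sqrt(3))*10)/3) = 17*(799 - (10*I*sqrt(3))**2/3 + 4*(10*I*sqrt(3))/3) = 17*(799 - 1/3*(-300) + 40*I*sqrt(3)/3) = 17*(799 + 100 + 40*I*sqrt(3)/3) = 17*(899 + 40*I*sqrt(3)/3) = 15283 + 680*I*sqrt(3)/3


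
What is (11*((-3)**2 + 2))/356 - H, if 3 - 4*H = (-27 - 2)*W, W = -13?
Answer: 33407/356 ≈ 93.840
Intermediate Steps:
H = -187/2 (H = 3/4 - (-27 - 2)*(-13)/4 = 3/4 - (-29)*(-13)/4 = 3/4 - 1/4*377 = 3/4 - 377/4 = -187/2 ≈ -93.500)
(11*((-3)**2 + 2))/356 - H = (11*((-3)**2 + 2))/356 - 1*(-187/2) = (11*(9 + 2))*(1/356) + 187/2 = (11*11)*(1/356) + 187/2 = 121*(1/356) + 187/2 = 121/356 + 187/2 = 33407/356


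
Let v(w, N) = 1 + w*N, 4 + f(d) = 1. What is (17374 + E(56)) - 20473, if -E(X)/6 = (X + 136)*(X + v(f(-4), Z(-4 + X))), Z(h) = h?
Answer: 110949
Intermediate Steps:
f(d) = -3 (f(d) = -4 + 1 = -3)
v(w, N) = 1 + N*w
E(X) = -6*(13 - 2*X)*(136 + X) (E(X) = -6*(X + 136)*(X + (1 + (-4 + X)*(-3))) = -6*(136 + X)*(X + (1 + (12 - 3*X))) = -6*(136 + X)*(X + (13 - 3*X)) = -6*(136 + X)*(13 - 2*X) = -6*(13 - 2*X)*(136 + X))
(17374 + E(56)) - 20473 = (17374 + (-10608 + 12*56² + 1554*56)) - 20473 = (17374 + (-10608 + 12*3136 + 87024)) - 20473 = (17374 + (-10608 + 37632 + 87024)) - 20473 = (17374 + 114048) - 20473 = 131422 - 20473 = 110949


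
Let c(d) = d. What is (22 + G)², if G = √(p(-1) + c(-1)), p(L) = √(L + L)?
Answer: (22 + √(-1 + I*√2))² ≈ 509.62 + 52.84*I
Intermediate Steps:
p(L) = √2*√L (p(L) = √(2*L) = √2*√L)
G = √(-1 + I*√2) (G = √(√2*√(-1) - 1) = √(√2*I - 1) = √(I*√2 - 1) = √(-1 + I*√2) ≈ 0.605 + 1.1688*I)
(22 + G)² = (22 + √(-1 + I*√2))²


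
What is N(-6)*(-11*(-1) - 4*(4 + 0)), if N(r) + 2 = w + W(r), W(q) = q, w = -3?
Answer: 55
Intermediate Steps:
N(r) = -5 + r (N(r) = -2 + (-3 + r) = -5 + r)
N(-6)*(-11*(-1) - 4*(4 + 0)) = (-5 - 6)*(-11*(-1) - 4*(4 + 0)) = -11*(11 - 4*4) = -11*(11 - 16) = -11*(-5) = 55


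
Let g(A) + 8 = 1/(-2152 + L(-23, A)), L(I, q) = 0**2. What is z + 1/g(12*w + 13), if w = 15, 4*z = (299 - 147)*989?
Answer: 647047142/17217 ≈ 37582.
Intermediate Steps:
z = 37582 (z = ((299 - 147)*989)/4 = (152*989)/4 = (1/4)*150328 = 37582)
L(I, q) = 0
g(A) = -17217/2152 (g(A) = -8 + 1/(-2152 + 0) = -8 + 1/(-2152) = -8 - 1/2152 = -17217/2152)
z + 1/g(12*w + 13) = 37582 + 1/(-17217/2152) = 37582 - 2152/17217 = 647047142/17217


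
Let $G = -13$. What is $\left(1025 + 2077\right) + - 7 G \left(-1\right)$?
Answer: $3011$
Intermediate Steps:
$\left(1025 + 2077\right) + - 7 G \left(-1\right) = \left(1025 + 2077\right) + \left(-7\right) \left(-13\right) \left(-1\right) = 3102 + 91 \left(-1\right) = 3102 - 91 = 3011$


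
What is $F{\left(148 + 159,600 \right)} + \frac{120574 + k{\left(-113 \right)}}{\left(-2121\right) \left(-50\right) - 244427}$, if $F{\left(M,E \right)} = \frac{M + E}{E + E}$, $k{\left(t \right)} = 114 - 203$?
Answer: $- \frac{19074061}{166052400} \approx -0.11487$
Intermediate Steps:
$k{\left(t \right)} = -89$ ($k{\left(t \right)} = 114 - 203 = -89$)
$F{\left(M,E \right)} = \frac{E + M}{2 E}$
$F{\left(148 + 159,600 \right)} + \frac{120574 + k{\left(-113 \right)}}{\left(-2121\right) \left(-50\right) - 244427} = \frac{600 + \left(148 + 159\right)}{2 \cdot 600} + \frac{120574 - 89}{\left(-2121\right) \left(-50\right) - 244427} = \frac{1}{2} \cdot \frac{1}{600} \left(600 + 307\right) + \frac{120485}{106050 - 244427} = \frac{1}{2} \cdot \frac{1}{600} \cdot 907 + \frac{120485}{-138377} = \frac{907}{1200} + 120485 \left(- \frac{1}{138377}\right) = \frac{907}{1200} - \frac{120485}{138377} = - \frac{19074061}{166052400}$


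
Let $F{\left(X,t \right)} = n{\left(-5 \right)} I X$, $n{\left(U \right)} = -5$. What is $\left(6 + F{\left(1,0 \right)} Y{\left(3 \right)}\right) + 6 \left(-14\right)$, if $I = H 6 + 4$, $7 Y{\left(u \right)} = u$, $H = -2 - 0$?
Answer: $- \frac{426}{7} \approx -60.857$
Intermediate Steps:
$H = -2$ ($H = -2 + 0 = -2$)
$Y{\left(u \right)} = \frac{u}{7}$
$I = -8$ ($I = \left(-2\right) 6 + 4 = -12 + 4 = -8$)
$F{\left(X,t \right)} = 40 X$ ($F{\left(X,t \right)} = \left(-5\right) \left(-8\right) X = 40 X$)
$\left(6 + F{\left(1,0 \right)} Y{\left(3 \right)}\right) + 6 \left(-14\right) = \left(6 + 40 \cdot 1 \cdot \frac{1}{7} \cdot 3\right) + 6 \left(-14\right) = \left(6 + 40 \cdot \frac{3}{7}\right) - 84 = \left(6 + \frac{120}{7}\right) - 84 = \frac{162}{7} - 84 = - \frac{426}{7}$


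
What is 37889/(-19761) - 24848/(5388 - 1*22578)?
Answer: -26715097/56615265 ≈ -0.47187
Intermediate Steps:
37889/(-19761) - 24848/(5388 - 1*22578) = 37889*(-1/19761) - 24848/(5388 - 22578) = -37889/19761 - 24848/(-17190) = -37889/19761 - 24848*(-1/17190) = -37889/19761 + 12424/8595 = -26715097/56615265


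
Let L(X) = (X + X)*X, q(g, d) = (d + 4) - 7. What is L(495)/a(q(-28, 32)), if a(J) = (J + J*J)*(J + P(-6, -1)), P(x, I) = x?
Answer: 16335/667 ≈ 24.490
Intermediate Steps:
q(g, d) = -3 + d (q(g, d) = (4 + d) - 7 = -3 + d)
L(X) = 2*X² (L(X) = (2*X)*X = 2*X²)
a(J) = (-6 + J)*(J + J²) (a(J) = (J + J*J)*(J - 6) = (J + J²)*(-6 + J) = (-6 + J)*(J + J²))
L(495)/a(q(-28, 32)) = (2*495²)/(((-3 + 32)*(-6 + (-3 + 32)² - 5*(-3 + 32)))) = (2*245025)/((29*(-6 + 29² - 5*29))) = 490050/((29*(-6 + 841 - 145))) = 490050/((29*690)) = 490050/20010 = 490050*(1/20010) = 16335/667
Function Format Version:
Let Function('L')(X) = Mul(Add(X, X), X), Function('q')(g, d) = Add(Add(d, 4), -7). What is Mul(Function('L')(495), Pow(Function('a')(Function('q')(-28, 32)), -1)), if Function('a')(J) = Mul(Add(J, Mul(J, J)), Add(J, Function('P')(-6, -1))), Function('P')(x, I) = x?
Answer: Rational(16335, 667) ≈ 24.490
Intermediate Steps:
Function('q')(g, d) = Add(-3, d) (Function('q')(g, d) = Add(Add(4, d), -7) = Add(-3, d))
Function('L')(X) = Mul(2, Pow(X, 2)) (Function('L')(X) = Mul(Mul(2, X), X) = Mul(2, Pow(X, 2)))
Function('a')(J) = Mul(Add(-6, J), Add(J, Pow(J, 2))) (Function('a')(J) = Mul(Add(J, Mul(J, J)), Add(J, -6)) = Mul(Add(J, Pow(J, 2)), Add(-6, J)) = Mul(Add(-6, J), Add(J, Pow(J, 2))))
Mul(Function('L')(495), Pow(Function('a')(Function('q')(-28, 32)), -1)) = Mul(Mul(2, Pow(495, 2)), Pow(Mul(Add(-3, 32), Add(-6, Pow(Add(-3, 32), 2), Mul(-5, Add(-3, 32)))), -1)) = Mul(Mul(2, 245025), Pow(Mul(29, Add(-6, Pow(29, 2), Mul(-5, 29))), -1)) = Mul(490050, Pow(Mul(29, Add(-6, 841, -145)), -1)) = Mul(490050, Pow(Mul(29, 690), -1)) = Mul(490050, Pow(20010, -1)) = Mul(490050, Rational(1, 20010)) = Rational(16335, 667)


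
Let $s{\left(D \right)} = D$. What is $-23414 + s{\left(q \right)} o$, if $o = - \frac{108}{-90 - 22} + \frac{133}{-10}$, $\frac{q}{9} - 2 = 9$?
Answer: $- \frac{3448933}{140} \approx -24635.0$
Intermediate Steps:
$q = 99$ ($q = 18 + 9 \cdot 9 = 18 + 81 = 99$)
$o = - \frac{1727}{140}$ ($o = - \frac{108}{-90 - 22} + 133 \left(- \frac{1}{10}\right) = - \frac{108}{-112} - \frac{133}{10} = \left(-108\right) \left(- \frac{1}{112}\right) - \frac{133}{10} = \frac{27}{28} - \frac{133}{10} = - \frac{1727}{140} \approx -12.336$)
$-23414 + s{\left(q \right)} o = -23414 + 99 \left(- \frac{1727}{140}\right) = -23414 - \frac{170973}{140} = - \frac{3448933}{140}$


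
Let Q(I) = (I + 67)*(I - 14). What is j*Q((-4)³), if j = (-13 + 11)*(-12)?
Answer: -5616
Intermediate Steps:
Q(I) = (-14 + I)*(67 + I) (Q(I) = (67 + I)*(-14 + I) = (-14 + I)*(67 + I))
j = 24 (j = -2*(-12) = 24)
j*Q((-4)³) = 24*(-938 + ((-4)³)² + 53*(-4)³) = 24*(-938 + (-64)² + 53*(-64)) = 24*(-938 + 4096 - 3392) = 24*(-234) = -5616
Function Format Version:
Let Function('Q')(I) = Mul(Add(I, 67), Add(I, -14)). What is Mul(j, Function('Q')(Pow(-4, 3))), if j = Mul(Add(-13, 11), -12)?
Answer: -5616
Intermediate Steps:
Function('Q')(I) = Mul(Add(-14, I), Add(67, I)) (Function('Q')(I) = Mul(Add(67, I), Add(-14, I)) = Mul(Add(-14, I), Add(67, I)))
j = 24 (j = Mul(-2, -12) = 24)
Mul(j, Function('Q')(Pow(-4, 3))) = Mul(24, Add(-938, Pow(Pow(-4, 3), 2), Mul(53, Pow(-4, 3)))) = Mul(24, Add(-938, Pow(-64, 2), Mul(53, -64))) = Mul(24, Add(-938, 4096, -3392)) = Mul(24, -234) = -5616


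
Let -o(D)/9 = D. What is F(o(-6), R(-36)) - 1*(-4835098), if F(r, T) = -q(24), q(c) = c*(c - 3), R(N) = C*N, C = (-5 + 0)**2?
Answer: 4834594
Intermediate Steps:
o(D) = -9*D
C = 25 (C = (-5)**2 = 25)
R(N) = 25*N
q(c) = c*(-3 + c)
F(r, T) = -504 (F(r, T) = -24*(-3 + 24) = -24*21 = -1*504 = -504)
F(o(-6), R(-36)) - 1*(-4835098) = -504 - 1*(-4835098) = -504 + 4835098 = 4834594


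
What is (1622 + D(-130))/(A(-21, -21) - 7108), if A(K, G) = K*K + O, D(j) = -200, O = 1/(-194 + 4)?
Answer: -270180/1266731 ≈ -0.21329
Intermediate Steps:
O = -1/190 (O = 1/(-190) = -1/190 ≈ -0.0052632)
A(K, G) = -1/190 + K² (A(K, G) = K*K - 1/190 = K² - 1/190 = -1/190 + K²)
(1622 + D(-130))/(A(-21, -21) - 7108) = (1622 - 200)/((-1/190 + (-21)²) - 7108) = 1422/((-1/190 + 441) - 7108) = 1422/(83789/190 - 7108) = 1422/(-1266731/190) = 1422*(-190/1266731) = -270180/1266731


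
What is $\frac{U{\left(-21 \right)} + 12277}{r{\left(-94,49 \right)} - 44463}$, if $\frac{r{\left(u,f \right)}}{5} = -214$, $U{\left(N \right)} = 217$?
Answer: $- \frac{12494}{45533} \approx -0.27439$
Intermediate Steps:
$r{\left(u,f \right)} = -1070$ ($r{\left(u,f \right)} = 5 \left(-214\right) = -1070$)
$\frac{U{\left(-21 \right)} + 12277}{r{\left(-94,49 \right)} - 44463} = \frac{217 + 12277}{-1070 - 44463} = \frac{12494}{-1070 - 44463} = \frac{12494}{-45533} = 12494 \left(- \frac{1}{45533}\right) = - \frac{12494}{45533}$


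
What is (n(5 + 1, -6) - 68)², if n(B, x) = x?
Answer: 5476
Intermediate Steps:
(n(5 + 1, -6) - 68)² = (-6 - 68)² = (-74)² = 5476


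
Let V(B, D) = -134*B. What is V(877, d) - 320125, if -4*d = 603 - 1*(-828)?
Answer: -437643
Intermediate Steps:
d = -1431/4 (d = -(603 - 1*(-828))/4 = -(603 + 828)/4 = -¼*1431 = -1431/4 ≈ -357.75)
V(877, d) - 320125 = -134*877 - 320125 = -117518 - 320125 = -437643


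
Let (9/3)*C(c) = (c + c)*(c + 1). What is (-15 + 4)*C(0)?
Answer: 0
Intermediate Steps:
C(c) = 2*c*(1 + c)/3 (C(c) = ((c + c)*(c + 1))/3 = ((2*c)*(1 + c))/3 = (2*c*(1 + c))/3 = 2*c*(1 + c)/3)
(-15 + 4)*C(0) = (-15 + 4)*((⅔)*0*(1 + 0)) = -22*0/3 = -11*0 = 0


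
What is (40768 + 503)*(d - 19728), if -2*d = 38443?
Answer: -3214969629/2 ≈ -1.6075e+9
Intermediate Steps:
d = -38443/2 (d = -½*38443 = -38443/2 ≈ -19222.)
(40768 + 503)*(d - 19728) = (40768 + 503)*(-38443/2 - 19728) = 41271*(-77899/2) = -3214969629/2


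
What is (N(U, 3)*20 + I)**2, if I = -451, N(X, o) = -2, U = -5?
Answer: 241081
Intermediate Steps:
(N(U, 3)*20 + I)**2 = (-2*20 - 451)**2 = (-40 - 451)**2 = (-491)**2 = 241081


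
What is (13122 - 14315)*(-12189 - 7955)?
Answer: 24031792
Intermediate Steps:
(13122 - 14315)*(-12189 - 7955) = -1193*(-20144) = 24031792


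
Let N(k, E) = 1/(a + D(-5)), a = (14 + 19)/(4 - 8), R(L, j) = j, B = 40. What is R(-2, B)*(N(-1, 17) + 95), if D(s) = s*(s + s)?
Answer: 634760/167 ≈ 3801.0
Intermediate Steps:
D(s) = 2*s² (D(s) = s*(2*s) = 2*s²)
a = -33/4 (a = 33/(-4) = 33*(-¼) = -33/4 ≈ -8.2500)
N(k, E) = 4/167 (N(k, E) = 1/(-33/4 + 2*(-5)²) = 1/(-33/4 + 2*25) = 1/(-33/4 + 50) = 1/(167/4) = 4/167)
R(-2, B)*(N(-1, 17) + 95) = 40*(4/167 + 95) = 40*(15869/167) = 634760/167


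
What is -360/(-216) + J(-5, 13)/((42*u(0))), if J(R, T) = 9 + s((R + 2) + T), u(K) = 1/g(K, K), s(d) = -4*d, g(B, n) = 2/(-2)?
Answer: 101/42 ≈ 2.4048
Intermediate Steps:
g(B, n) = -1 (g(B, n) = 2*(-1/2) = -1)
u(K) = -1 (u(K) = 1/(-1) = -1)
J(R, T) = 1 - 4*R - 4*T (J(R, T) = 9 - 4*((R + 2) + T) = 9 - 4*((2 + R) + T) = 9 - 4*(2 + R + T) = 9 + (-8 - 4*R - 4*T) = 1 - 4*R - 4*T)
-360/(-216) + J(-5, 13)/((42*u(0))) = -360/(-216) + (1 - 4*(-5) - 4*13)/((42*(-1))) = -360*(-1/216) + (1 + 20 - 52)/(-42) = 5/3 - 31*(-1/42) = 5/3 + 31/42 = 101/42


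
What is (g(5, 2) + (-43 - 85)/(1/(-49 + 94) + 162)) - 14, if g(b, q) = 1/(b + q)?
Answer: -747547/51037 ≈ -14.647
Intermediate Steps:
(g(5, 2) + (-43 - 85)/(1/(-49 + 94) + 162)) - 14 = (1/(5 + 2) + (-43 - 85)/(1/(-49 + 94) + 162)) - 14 = (1/7 - 128/(1/45 + 162)) - 14 = (⅐ - 128/(1/45 + 162)) - 14 = (⅐ - 128/7291/45) - 14 = (⅐ - 128*45/7291) - 14 = (⅐ - 5760/7291) - 14 = -33029/51037 - 14 = -747547/51037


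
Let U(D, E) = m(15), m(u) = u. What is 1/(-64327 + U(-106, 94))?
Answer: -1/64312 ≈ -1.5549e-5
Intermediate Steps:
U(D, E) = 15
1/(-64327 + U(-106, 94)) = 1/(-64327 + 15) = 1/(-64312) = -1/64312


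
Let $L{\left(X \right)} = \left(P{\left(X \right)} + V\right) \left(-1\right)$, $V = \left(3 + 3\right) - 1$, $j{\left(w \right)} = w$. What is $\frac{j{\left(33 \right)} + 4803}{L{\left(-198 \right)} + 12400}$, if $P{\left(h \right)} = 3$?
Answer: $\frac{1209}{3098} \approx 0.39025$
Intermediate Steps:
$V = 5$ ($V = 6 - 1 = 5$)
$L{\left(X \right)} = -8$ ($L{\left(X \right)} = \left(3 + 5\right) \left(-1\right) = 8 \left(-1\right) = -8$)
$\frac{j{\left(33 \right)} + 4803}{L{\left(-198 \right)} + 12400} = \frac{33 + 4803}{-8 + 12400} = \frac{4836}{12392} = 4836 \cdot \frac{1}{12392} = \frac{1209}{3098}$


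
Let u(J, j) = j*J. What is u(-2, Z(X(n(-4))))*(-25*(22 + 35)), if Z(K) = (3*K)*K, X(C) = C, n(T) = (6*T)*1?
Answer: 4924800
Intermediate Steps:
n(T) = 6*T
Z(K) = 3*K²
u(J, j) = J*j
u(-2, Z(X(n(-4))))*(-25*(22 + 35)) = (-6*(6*(-4))²)*(-25*(22 + 35)) = (-6*(-24)²)*(-25*57) = -6*576*(-1425) = -2*1728*(-1425) = -3456*(-1425) = 4924800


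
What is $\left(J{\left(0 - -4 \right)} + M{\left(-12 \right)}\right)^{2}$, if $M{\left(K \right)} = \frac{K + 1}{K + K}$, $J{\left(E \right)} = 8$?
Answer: $\frac{41209}{576} \approx 71.543$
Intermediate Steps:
$M{\left(K \right)} = \frac{1 + K}{2 K}$
$\left(J{\left(0 - -4 \right)} + M{\left(-12 \right)}\right)^{2} = \left(8 + \frac{1 - 12}{2 \left(-12\right)}\right)^{2} = \left(8 + \frac{1}{2} \left(- \frac{1}{12}\right) \left(-11\right)\right)^{2} = \left(8 + \frac{11}{24}\right)^{2} = \left(\frac{203}{24}\right)^{2} = \frac{41209}{576}$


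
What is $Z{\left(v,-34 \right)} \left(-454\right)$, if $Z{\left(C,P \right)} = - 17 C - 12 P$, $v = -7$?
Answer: $-239258$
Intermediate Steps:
$Z{\left(v,-34 \right)} \left(-454\right) = \left(\left(-17\right) \left(-7\right) - -408\right) \left(-454\right) = \left(119 + 408\right) \left(-454\right) = 527 \left(-454\right) = -239258$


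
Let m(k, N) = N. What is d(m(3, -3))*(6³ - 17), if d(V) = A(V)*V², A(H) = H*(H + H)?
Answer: 32238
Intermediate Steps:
A(H) = 2*H² (A(H) = H*(2*H) = 2*H²)
d(V) = 2*V⁴ (d(V) = (2*V²)*V² = 2*V⁴)
d(m(3, -3))*(6³ - 17) = (2*(-3)⁴)*(6³ - 17) = (2*81)*(216 - 17) = 162*199 = 32238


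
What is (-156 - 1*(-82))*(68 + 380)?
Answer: -33152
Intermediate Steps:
(-156 - 1*(-82))*(68 + 380) = (-156 + 82)*448 = -74*448 = -33152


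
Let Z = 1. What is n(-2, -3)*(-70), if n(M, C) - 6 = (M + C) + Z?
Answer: -140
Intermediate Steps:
n(M, C) = 7 + C + M (n(M, C) = 6 + ((M + C) + 1) = 6 + ((C + M) + 1) = 6 + (1 + C + M) = 7 + C + M)
n(-2, -3)*(-70) = (7 - 3 - 2)*(-70) = 2*(-70) = -140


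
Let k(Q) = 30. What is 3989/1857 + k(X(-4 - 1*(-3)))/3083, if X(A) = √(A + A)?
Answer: 12353797/5725131 ≈ 2.1578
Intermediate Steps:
X(A) = √2*√A (X(A) = √(2*A) = √2*√A)
3989/1857 + k(X(-4 - 1*(-3)))/3083 = 3989/1857 + 30/3083 = 12353797/5725131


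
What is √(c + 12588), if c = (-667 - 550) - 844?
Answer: 11*√87 ≈ 102.60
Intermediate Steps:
c = -2061 (c = -1217 - 844 = -2061)
√(c + 12588) = √(-2061 + 12588) = √10527 = 11*√87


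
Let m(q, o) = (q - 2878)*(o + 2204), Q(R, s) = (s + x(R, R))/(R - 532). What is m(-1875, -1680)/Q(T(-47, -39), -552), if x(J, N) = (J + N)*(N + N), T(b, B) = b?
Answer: 360510297/2071 ≈ 1.7408e+5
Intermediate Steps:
x(J, N) = 2*N*(J + N) (x(J, N) = (J + N)*(2*N) = 2*N*(J + N))
Q(R, s) = (s + 4*R²)/(-532 + R) (Q(R, s) = (s + 2*R*(R + R))/(R - 532) = (s + 2*R*(2*R))/(-532 + R) = (s + 4*R²)/(-532 + R))
m(q, o) = (-2878 + q)*(2204 + o)
m(-1875, -1680)/Q(T(-47, -39), -552) = (-6343112 - 2878*(-1680) + 2204*(-1875) - 1680*(-1875))/(((-552 + 4*(-47)²)/(-532 - 47))) = (-6343112 + 4835040 - 4132500 + 3150000)/(((-552 + 4*2209)/(-579))) = -2490572*(-579/(-552 + 8836)) = -2490572/((-1/579*8284)) = -2490572/(-8284/579) = -2490572*(-579/8284) = 360510297/2071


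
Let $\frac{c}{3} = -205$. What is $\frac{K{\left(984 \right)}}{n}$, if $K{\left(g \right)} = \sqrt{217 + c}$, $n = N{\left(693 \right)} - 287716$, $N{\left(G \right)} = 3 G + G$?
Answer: $- \frac{i \sqrt{398}}{284944} \approx - 7.0014 \cdot 10^{-5} i$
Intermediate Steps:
$c = -615$ ($c = 3 \left(-205\right) = -615$)
$N{\left(G \right)} = 4 G$
$n = -284944$ ($n = 4 \cdot 693 - 287716 = 2772 - 287716 = -284944$)
$K{\left(g \right)} = i \sqrt{398}$ ($K{\left(g \right)} = \sqrt{217 - 615} = \sqrt{-398} = i \sqrt{398}$)
$\frac{K{\left(984 \right)}}{n} = \frac{i \sqrt{398}}{-284944} = i \sqrt{398} \left(- \frac{1}{284944}\right) = - \frac{i \sqrt{398}}{284944}$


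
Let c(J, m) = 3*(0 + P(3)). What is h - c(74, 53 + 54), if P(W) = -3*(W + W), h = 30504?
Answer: 30558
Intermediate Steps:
P(W) = -6*W
c(J, m) = -54 (c(J, m) = 3*(0 - 6*3) = 3*(0 - 18) = 3*(-18) = -54)
h - c(74, 53 + 54) = 30504 - 1*(-54) = 30504 + 54 = 30558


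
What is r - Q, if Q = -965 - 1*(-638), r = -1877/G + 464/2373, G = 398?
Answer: 304567009/944454 ≈ 322.48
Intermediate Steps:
r = -4269449/944454 (r = -1877/398 + 464/2373 = -4269449/944454 ≈ -4.5205)
Q = -327 (Q = -965 + 638 = -327)
r - Q = -4269449/944454 - 1*(-327) = -4269449/944454 + 327 = 304567009/944454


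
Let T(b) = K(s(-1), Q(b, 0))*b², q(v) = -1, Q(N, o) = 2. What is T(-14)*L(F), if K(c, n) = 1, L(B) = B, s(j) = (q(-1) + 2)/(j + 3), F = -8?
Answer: -1568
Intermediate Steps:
s(j) = 1/(3 + j) (s(j) = (-1 + 2)/(j + 3) = 1/(3 + j))
T(b) = b² (T(b) = 1*b² = b²)
T(-14)*L(F) = (-14)²*(-8) = 196*(-8) = -1568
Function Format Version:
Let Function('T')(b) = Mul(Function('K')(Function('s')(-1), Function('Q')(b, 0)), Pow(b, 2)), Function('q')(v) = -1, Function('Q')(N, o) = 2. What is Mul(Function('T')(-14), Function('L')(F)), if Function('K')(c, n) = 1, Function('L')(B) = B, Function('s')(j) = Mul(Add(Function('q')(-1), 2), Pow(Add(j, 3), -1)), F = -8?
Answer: -1568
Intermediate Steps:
Function('s')(j) = Pow(Add(3, j), -1) (Function('s')(j) = Mul(Add(-1, 2), Pow(Add(j, 3), -1)) = Mul(1, Pow(Add(3, j), -1)) = Pow(Add(3, j), -1))
Function('T')(b) = Pow(b, 2) (Function('T')(b) = Mul(1, Pow(b, 2)) = Pow(b, 2))
Mul(Function('T')(-14), Function('L')(F)) = Mul(Pow(-14, 2), -8) = Mul(196, -8) = -1568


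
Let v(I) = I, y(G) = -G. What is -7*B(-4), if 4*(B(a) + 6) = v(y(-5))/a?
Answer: 707/16 ≈ 44.188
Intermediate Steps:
B(a) = -6 + 5/(4*a) (B(a) = -6 + ((-1*(-5))/a)/4 = -6 + (5/a)/4 = -6 + 5/(4*a))
-7*B(-4) = -7*(-6 + (5/4)/(-4)) = -7*(-6 + (5/4)*(-¼)) = -7*(-6 - 5/16) = -7*(-101/16) = 707/16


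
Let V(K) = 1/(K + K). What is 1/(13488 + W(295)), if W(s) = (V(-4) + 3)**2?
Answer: 64/863761 ≈ 7.4095e-5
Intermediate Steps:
V(K) = 1/(2*K)
W(s) = 529/64 (W(s) = ((1/2)/(-4) + 3)**2 = ((1/2)*(-1/4) + 3)**2 = (-1/8 + 3)**2 = (23/8)**2 = 529/64)
1/(13488 + W(295)) = 1/(13488 + 529/64) = 1/(863761/64) = 64/863761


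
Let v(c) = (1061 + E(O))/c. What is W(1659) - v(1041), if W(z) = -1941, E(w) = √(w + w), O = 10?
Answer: -2021642/1041 - 2*√5/1041 ≈ -1942.0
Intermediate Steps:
E(w) = √2*√w (E(w) = √(2*w) = √2*√w)
v(c) = (1061 + 2*√5)/c (v(c) = (1061 + √2*√10)/c = (1061 + 2*√5)/c)
W(1659) - v(1041) = -1941 - (1061 + 2*√5)/1041 = -1941 - (1061/1041 + 2*√5/1041) = -1941 + (-1061/1041 - 2*√5/1041) = -2021642/1041 - 2*√5/1041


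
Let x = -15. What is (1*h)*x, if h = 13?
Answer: -195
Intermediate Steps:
(1*h)*x = (1*13)*(-15) = 13*(-15) = -195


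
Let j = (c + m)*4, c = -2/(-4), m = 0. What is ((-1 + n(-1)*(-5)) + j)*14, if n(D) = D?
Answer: 84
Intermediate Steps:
c = ½ (c = -2*(-¼) = ½ ≈ 0.50000)
j = 2 (j = (½ + 0)*4 = (½)*4 = 2)
((-1 + n(-1)*(-5)) + j)*14 = ((-1 - 1*(-5)) + 2)*14 = ((-1 + 5) + 2)*14 = (4 + 2)*14 = 6*14 = 84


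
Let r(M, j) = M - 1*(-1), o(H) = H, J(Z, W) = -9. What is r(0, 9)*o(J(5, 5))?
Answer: -9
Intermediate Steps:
r(M, j) = 1 + M (r(M, j) = M + 1 = 1 + M)
r(0, 9)*o(J(5, 5)) = (1 + 0)*(-9) = 1*(-9) = -9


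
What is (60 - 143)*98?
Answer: -8134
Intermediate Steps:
(60 - 143)*98 = -83*98 = -8134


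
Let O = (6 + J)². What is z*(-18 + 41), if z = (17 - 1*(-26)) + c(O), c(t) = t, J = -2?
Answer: 1357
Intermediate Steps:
O = 16 (O = (6 - 2)² = 4² = 16)
z = 59 (z = (17 - 1*(-26)) + 16 = (17 + 26) + 16 = 43 + 16 = 59)
z*(-18 + 41) = 59*(-18 + 41) = 59*23 = 1357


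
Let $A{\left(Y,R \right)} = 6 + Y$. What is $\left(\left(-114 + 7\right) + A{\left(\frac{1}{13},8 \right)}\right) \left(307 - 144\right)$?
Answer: $- \frac{213856}{13} \approx -16450.0$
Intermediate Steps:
$\left(\left(-114 + 7\right) + A{\left(\frac{1}{13},8 \right)}\right) \left(307 - 144\right) = \left(\left(-114 + 7\right) + \left(6 + \frac{1}{13}\right)\right) \left(307 - 144\right) = \left(-107 + \left(6 + \frac{1}{13}\right)\right) 163 = \left(-107 + \frac{79}{13}\right) 163 = \left(- \frac{1312}{13}\right) 163 = - \frac{213856}{13}$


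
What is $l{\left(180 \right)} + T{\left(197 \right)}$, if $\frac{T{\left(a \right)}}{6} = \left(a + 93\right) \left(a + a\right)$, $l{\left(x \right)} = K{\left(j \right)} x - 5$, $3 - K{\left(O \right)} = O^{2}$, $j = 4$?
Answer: $683215$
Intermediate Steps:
$K{\left(O \right)} = 3 - O^{2}$
$l{\left(x \right)} = -5 - 13 x$ ($l{\left(x \right)} = \left(3 - 4^{2}\right) x - 5 = \left(3 - 16\right) x - 5 = - 13 x - 5 = -5 - 13 x$)
$T{\left(a \right)} = 12 a \left(93 + a\right)$ ($T{\left(a \right)} = 6 \left(a + 93\right) \left(a + a\right) = 6 \left(93 + a\right) 2 a = 6 \cdot 2 a \left(93 + a\right) = 12 a \left(93 + a\right)$)
$l{\left(180 \right)} + T{\left(197 \right)} = \left(-5 - 2340\right) + 12 \cdot 197 \left(93 + 197\right) = \left(-5 - 2340\right) + 12 \cdot 197 \cdot 290 = -2345 + 685560 = 683215$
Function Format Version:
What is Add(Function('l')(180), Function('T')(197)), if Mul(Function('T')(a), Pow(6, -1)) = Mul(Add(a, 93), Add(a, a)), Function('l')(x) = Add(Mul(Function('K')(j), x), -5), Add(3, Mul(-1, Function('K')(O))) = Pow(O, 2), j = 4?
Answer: 683215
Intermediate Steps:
Function('K')(O) = Add(3, Mul(-1, Pow(O, 2)))
Function('l')(x) = Add(-5, Mul(-13, x)) (Function('l')(x) = Add(Mul(Add(3, Mul(-1, Pow(4, 2))), x), -5) = Add(Mul(Add(3, Mul(-1, 16)), x), -5) = Add(Mul(Add(3, -16), x), -5) = Add(Mul(-13, x), -5) = Add(-5, Mul(-13, x)))
Function('T')(a) = Mul(12, a, Add(93, a)) (Function('T')(a) = Mul(6, Mul(Add(a, 93), Add(a, a))) = Mul(6, Mul(Add(93, a), Mul(2, a))) = Mul(6, Mul(2, a, Add(93, a))) = Mul(12, a, Add(93, a)))
Add(Function('l')(180), Function('T')(197)) = Add(Add(-5, Mul(-13, 180)), Mul(12, 197, Add(93, 197))) = Add(Add(-5, -2340), Mul(12, 197, 290)) = Add(-2345, 685560) = 683215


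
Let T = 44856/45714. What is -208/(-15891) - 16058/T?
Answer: -15430136299/942866 ≈ -16365.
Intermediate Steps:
T = 7476/7619 (T = 44856*(1/45714) = 7476/7619 ≈ 0.98123)
-208/(-15891) - 16058/T = -208/(-15891) - 16058/7476/7619 = -208*(-1/15891) - 16058*7619/7476 = 208/15891 - 8738993/534 = -15430136299/942866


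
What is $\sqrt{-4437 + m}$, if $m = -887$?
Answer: $22 i \sqrt{11} \approx 72.966 i$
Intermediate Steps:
$\sqrt{-4437 + m} = \sqrt{-4437 - 887} = \sqrt{-5324} = 22 i \sqrt{11}$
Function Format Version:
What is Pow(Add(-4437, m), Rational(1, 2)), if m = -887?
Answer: Mul(22, I, Pow(11, Rational(1, 2))) ≈ Mul(72.966, I)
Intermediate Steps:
Pow(Add(-4437, m), Rational(1, 2)) = Pow(Add(-4437, -887), Rational(1, 2)) = Pow(-5324, Rational(1, 2)) = Mul(22, I, Pow(11, Rational(1, 2)))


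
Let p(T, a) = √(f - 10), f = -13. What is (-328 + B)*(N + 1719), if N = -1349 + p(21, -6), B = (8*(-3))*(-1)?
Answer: -112480 - 304*I*√23 ≈ -1.1248e+5 - 1457.9*I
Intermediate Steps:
B = 24 (B = -24*(-1) = 24)
p(T, a) = I*√23 (p(T, a) = √(-13 - 10) = √(-23) = I*√23)
N = -1349 + I*√23 ≈ -1349.0 + 4.7958*I
(-328 + B)*(N + 1719) = (-328 + 24)*((-1349 + I*√23) + 1719) = -304*(370 + I*√23) = -112480 - 304*I*√23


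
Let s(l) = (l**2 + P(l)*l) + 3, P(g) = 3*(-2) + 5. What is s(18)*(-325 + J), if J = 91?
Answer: -72306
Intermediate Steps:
P(g) = -1 (P(g) = -6 + 5 = -1)
s(l) = 3 + l**2 - l (s(l) = (l**2 - l) + 3 = 3 + l**2 - l)
s(18)*(-325 + J) = (3 + 18**2 - 1*18)*(-325 + 91) = (3 + 324 - 18)*(-234) = 309*(-234) = -72306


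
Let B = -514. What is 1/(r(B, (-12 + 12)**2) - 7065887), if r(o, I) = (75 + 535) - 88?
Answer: -1/7065365 ≈ -1.4154e-7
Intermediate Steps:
r(o, I) = 522 (r(o, I) = 610 - 88 = 522)
1/(r(B, (-12 + 12)**2) - 7065887) = 1/(522 - 7065887) = 1/(-7065365) = -1/7065365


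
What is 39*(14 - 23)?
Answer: -351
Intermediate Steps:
39*(14 - 23) = 39*(-9) = -351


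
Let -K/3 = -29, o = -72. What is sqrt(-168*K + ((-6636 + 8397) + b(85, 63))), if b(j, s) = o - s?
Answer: I*sqrt(12990) ≈ 113.97*I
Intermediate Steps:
K = 87 (K = -3*(-29) = 87)
b(j, s) = -72 - s
sqrt(-168*K + ((-6636 + 8397) + b(85, 63))) = sqrt(-168*87 + ((-6636 + 8397) + (-72 - 1*63))) = sqrt(-14616 + (1761 + (-72 - 63))) = sqrt(-14616 + (1761 - 135)) = sqrt(-14616 + 1626) = sqrt(-12990) = I*sqrt(12990)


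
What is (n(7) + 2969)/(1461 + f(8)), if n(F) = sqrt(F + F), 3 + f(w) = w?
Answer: 2969/1466 + sqrt(14)/1466 ≈ 2.0278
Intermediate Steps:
f(w) = -3 + w
n(F) = sqrt(2)*sqrt(F) (n(F) = sqrt(2*F) = sqrt(2)*sqrt(F))
(n(7) + 2969)/(1461 + f(8)) = (sqrt(2)*sqrt(7) + 2969)/(1461 + (-3 + 8)) = (sqrt(14) + 2969)/(1461 + 5) = (2969 + sqrt(14))/1466 = (2969 + sqrt(14))*(1/1466) = 2969/1466 + sqrt(14)/1466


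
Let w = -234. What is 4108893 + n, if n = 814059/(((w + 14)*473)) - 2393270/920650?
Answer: 7872852320802649/1916056780 ≈ 4.1089e+6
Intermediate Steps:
n = -19970141891/1916056780 (n = 814059/(((-234 + 14)*473)) - 2393270/920650 = 814059/((-220*473)) - 2393270*1/920650 = 814059/(-104060) - 239327/92065 = 814059*(-1/104060) - 239327/92065 = -814059/104060 - 239327/92065 = -19970141891/1916056780 ≈ -10.423)
4108893 + n = 4108893 - 19970141891/1916056780 = 7872852320802649/1916056780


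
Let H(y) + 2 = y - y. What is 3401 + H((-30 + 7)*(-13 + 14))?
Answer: 3399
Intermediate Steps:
H(y) = -2 (H(y) = -2 + (y - y) = -2 + 0 = -2)
3401 + H((-30 + 7)*(-13 + 14)) = 3401 - 2 = 3399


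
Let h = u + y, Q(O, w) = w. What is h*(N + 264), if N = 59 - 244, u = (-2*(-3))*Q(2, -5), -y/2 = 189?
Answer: -32232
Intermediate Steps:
y = -378 (y = -2*189 = -378)
u = -30 (u = -2*(-3)*(-5) = 6*(-5) = -30)
N = -185
h = -408 (h = -30 - 378 = -408)
h*(N + 264) = -408*(-185 + 264) = -408*79 = -32232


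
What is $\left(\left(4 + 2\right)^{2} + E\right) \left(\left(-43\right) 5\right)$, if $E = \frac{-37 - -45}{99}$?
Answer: $- \frac{767980}{99} \approx -7757.4$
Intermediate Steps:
$E = \frac{8}{99}$ ($E = \left(-37 + 45\right) \frac{1}{99} = 8 \cdot \frac{1}{99} = \frac{8}{99} \approx 0.080808$)
$\left(\left(4 + 2\right)^{2} + E\right) \left(\left(-43\right) 5\right) = \left(\left(4 + 2\right)^{2} + \frac{8}{99}\right) \left(\left(-43\right) 5\right) = \left(6^{2} + \frac{8}{99}\right) \left(-215\right) = \left(36 + \frac{8}{99}\right) \left(-215\right) = \frac{3572}{99} \left(-215\right) = - \frac{767980}{99}$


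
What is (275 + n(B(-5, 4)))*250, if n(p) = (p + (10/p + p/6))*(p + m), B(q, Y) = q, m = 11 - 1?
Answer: 176875/3 ≈ 58958.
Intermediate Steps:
m = 10
n(p) = (10 + p)*(10/p + 7*p/6) (n(p) = (p + (10/p + p/6))*(p + 10) = (p + (10/p + p*(⅙)))*(10 + p) = (p + (10/p + p/6))*(10 + p) = (10/p + 7*p/6)*(10 + p) = (10 + p)*(10/p + 7*p/6))
(275 + n(B(-5, 4)))*250 = (275 + (⅙)*(600 - 5*(60 + 7*(-5)² + 70*(-5)))/(-5))*250 = (275 + (⅙)*(-⅕)*(600 - 5*(60 + 7*25 - 350)))*250 = (275 + (⅙)*(-⅕)*(600 - 5*(60 + 175 - 350)))*250 = (275 + (⅙)*(-⅕)*(600 - 5*(-115)))*250 = (275 + (⅙)*(-⅕)*(600 + 575))*250 = (275 + (⅙)*(-⅕)*1175)*250 = (275 - 235/6)*250 = (1415/6)*250 = 176875/3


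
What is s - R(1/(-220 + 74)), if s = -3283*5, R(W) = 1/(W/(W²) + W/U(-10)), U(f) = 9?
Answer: -3149134361/191845 ≈ -16415.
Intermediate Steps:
R(W) = 1/(1/W + W/9) (R(W) = 1/(W/(W²) + W/9) = 1/(W/W² + W*(⅑)) = 1/(1/W + W/9))
s = -16415
s - R(1/(-220 + 74)) = -16415 - 9/((-220 + 74)*(9 + (1/(-220 + 74))²)) = -16415 - 9/((-146)*(9 + (1/(-146))²)) = -16415 - 9*(-1)/(146*(9 + (-1/146)²)) = -16415 - 9*(-1)/(146*(9 + 1/21316)) = -16415 - 9*(-1)/(146*191845/21316) = -16415 - 9*(-1)*21316/(146*191845) = -16415 - 1*(-1314/191845) = -16415 + 1314/191845 = -3149134361/191845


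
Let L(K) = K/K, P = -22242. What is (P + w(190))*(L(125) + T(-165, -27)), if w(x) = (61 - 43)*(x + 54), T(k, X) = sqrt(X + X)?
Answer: -17850 - 53550*I*sqrt(6) ≈ -17850.0 - 1.3117e+5*I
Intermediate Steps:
T(k, X) = sqrt(2)*sqrt(X) (T(k, X) = sqrt(2*X) = sqrt(2)*sqrt(X))
L(K) = 1
w(x) = 972 + 18*x (w(x) = 18*(54 + x) = 972 + 18*x)
(P + w(190))*(L(125) + T(-165, -27)) = (-22242 + (972 + 18*190))*(1 + sqrt(2)*sqrt(-27)) = (-22242 + (972 + 3420))*(1 + sqrt(2)*(3*I*sqrt(3))) = (-22242 + 4392)*(1 + 3*I*sqrt(6)) = -17850*(1 + 3*I*sqrt(6)) = -17850 - 53550*I*sqrt(6)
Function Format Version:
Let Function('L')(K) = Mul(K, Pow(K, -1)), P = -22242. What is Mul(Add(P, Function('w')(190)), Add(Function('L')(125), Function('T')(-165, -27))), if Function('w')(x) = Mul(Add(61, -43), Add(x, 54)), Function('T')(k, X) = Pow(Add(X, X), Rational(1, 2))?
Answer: Add(-17850, Mul(-53550, I, Pow(6, Rational(1, 2)))) ≈ Add(-17850., Mul(-1.3117e+5, I))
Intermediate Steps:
Function('T')(k, X) = Mul(Pow(2, Rational(1, 2)), Pow(X, Rational(1, 2))) (Function('T')(k, X) = Pow(Mul(2, X), Rational(1, 2)) = Mul(Pow(2, Rational(1, 2)), Pow(X, Rational(1, 2))))
Function('L')(K) = 1
Function('w')(x) = Add(972, Mul(18, x)) (Function('w')(x) = Mul(18, Add(54, x)) = Add(972, Mul(18, x)))
Mul(Add(P, Function('w')(190)), Add(Function('L')(125), Function('T')(-165, -27))) = Mul(Add(-22242, Add(972, Mul(18, 190))), Add(1, Mul(Pow(2, Rational(1, 2)), Pow(-27, Rational(1, 2))))) = Mul(Add(-22242, Add(972, 3420)), Add(1, Mul(Pow(2, Rational(1, 2)), Mul(3, I, Pow(3, Rational(1, 2)))))) = Mul(Add(-22242, 4392), Add(1, Mul(3, I, Pow(6, Rational(1, 2))))) = Mul(-17850, Add(1, Mul(3, I, Pow(6, Rational(1, 2))))) = Add(-17850, Mul(-53550, I, Pow(6, Rational(1, 2))))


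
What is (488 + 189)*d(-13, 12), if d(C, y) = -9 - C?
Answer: 2708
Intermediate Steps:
(488 + 189)*d(-13, 12) = (488 + 189)*(-9 - 1*(-13)) = 677*(-9 + 13) = 677*4 = 2708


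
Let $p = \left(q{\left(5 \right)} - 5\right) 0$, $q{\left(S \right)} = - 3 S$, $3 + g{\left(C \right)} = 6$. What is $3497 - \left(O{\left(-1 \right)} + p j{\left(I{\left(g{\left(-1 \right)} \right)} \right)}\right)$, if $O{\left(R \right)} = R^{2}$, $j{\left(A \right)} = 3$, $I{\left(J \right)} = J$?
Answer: $3496$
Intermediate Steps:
$g{\left(C \right)} = 3$ ($g{\left(C \right)} = -3 + 6 = 3$)
$p = 0$ ($p = \left(\left(-3\right) 5 - 5\right) 0 = \left(-15 - 5\right) 0 = \left(-20\right) 0 = 0$)
$3497 - \left(O{\left(-1 \right)} + p j{\left(I{\left(g{\left(-1 \right)} \right)} \right)}\right) = 3497 - \left(\left(-1\right)^{2} + 0 \cdot 3\right) = 3497 - \left(1 + 0\right) = 3497 - 1 = 3496$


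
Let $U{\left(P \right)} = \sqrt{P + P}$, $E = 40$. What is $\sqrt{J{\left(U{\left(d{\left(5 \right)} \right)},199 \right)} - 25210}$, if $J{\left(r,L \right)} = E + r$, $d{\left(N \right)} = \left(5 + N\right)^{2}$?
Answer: $\sqrt{-25170 + 10 \sqrt{2}} \approx 158.61 i$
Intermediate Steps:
$U{\left(P \right)} = \sqrt{2} \sqrt{P}$ ($U{\left(P \right)} = \sqrt{2 P} = \sqrt{2} \sqrt{P}$)
$J{\left(r,L \right)} = 40 + r$
$\sqrt{J{\left(U{\left(d{\left(5 \right)} \right)},199 \right)} - 25210} = \sqrt{\left(40 + \sqrt{2} \sqrt{\left(5 + 5\right)^{2}}\right) - 25210} = \sqrt{\left(40 + \sqrt{2} \sqrt{10^{2}}\right) - 25210} = \sqrt{\left(40 + \sqrt{2} \sqrt{100}\right) - 25210} = \sqrt{\left(40 + \sqrt{2} \cdot 10\right) - 25210} = \sqrt{\left(40 + 10 \sqrt{2}\right) - 25210} = \sqrt{-25170 + 10 \sqrt{2}}$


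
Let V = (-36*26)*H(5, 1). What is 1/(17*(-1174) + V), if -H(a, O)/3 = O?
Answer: -1/17150 ≈ -5.8309e-5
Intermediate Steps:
H(a, O) = -3*O
V = 2808 (V = (-36*26)*(-3*1) = -936*(-3) = 2808)
1/(17*(-1174) + V) = 1/(17*(-1174) + 2808) = 1/(-19958 + 2808) = 1/(-17150) = -1/17150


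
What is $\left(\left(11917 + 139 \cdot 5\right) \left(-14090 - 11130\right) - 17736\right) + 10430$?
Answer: $-318081946$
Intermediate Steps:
$\left(\left(11917 + 139 \cdot 5\right) \left(-14090 - 11130\right) - 17736\right) + 10430 = \left(\left(11917 + 695\right) \left(-25220\right) - 17736\right) + 10430 = \left(12612 \left(-25220\right) - 17736\right) + 10430 = \left(-318074640 - 17736\right) + 10430 = -318092376 + 10430 = -318081946$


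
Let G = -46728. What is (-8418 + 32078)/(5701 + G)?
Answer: -3380/5861 ≈ -0.57669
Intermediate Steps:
(-8418 + 32078)/(5701 + G) = (-8418 + 32078)/(5701 - 46728) = 23660/(-41027) = 23660*(-1/41027) = -3380/5861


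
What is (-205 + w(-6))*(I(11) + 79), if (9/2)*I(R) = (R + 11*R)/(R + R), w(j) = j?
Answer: -50851/3 ≈ -16950.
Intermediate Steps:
I(R) = 4/3 (I(R) = 2*((R + 11*R)/(R + R))/9 = 2*((12*R)/((2*R)))/9 = 2*((12*R)*(1/(2*R)))/9 = (2/9)*6 = 4/3)
(-205 + w(-6))*(I(11) + 79) = (-205 - 6)*(4/3 + 79) = -211*241/3 = -50851/3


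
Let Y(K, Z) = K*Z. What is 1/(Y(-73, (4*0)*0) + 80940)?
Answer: 1/80940 ≈ 1.2355e-5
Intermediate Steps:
1/(Y(-73, (4*0)*0) + 80940) = 1/(-73*4*0*0 + 80940) = 1/(-0*0 + 80940) = 1/(-73*0 + 80940) = 1/(0 + 80940) = 1/80940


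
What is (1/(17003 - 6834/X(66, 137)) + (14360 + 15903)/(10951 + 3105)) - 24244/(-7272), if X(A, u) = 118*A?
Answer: 1547163756981517/281970364034520 ≈ 5.4870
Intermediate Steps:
(1/(17003 - 6834/X(66, 137)) + (14360 + 15903)/(10951 + 3105)) - 24244/(-7272) = (1/(17003 - 6834/(118*66)) + (14360 + 15903)/(10951 + 3105)) - 24244/(-7272) = (1/(17003 - 6834/7788) + 30263/14056) - 24244*(-1/7272) = (1/(17003 - 6834*1/7788) + 30263*(1/14056)) + 6061/1818 = (1/(17003 - 1139/1298) + 30263/14056) + 6061/1818 = (1/(22068755/1298) + 30263/14056) + 6061/1818 = (1298/22068755 + 30263/14056) + 6061/1818 = 667884977253/310198420280 + 6061/1818 = 1547163756981517/281970364034520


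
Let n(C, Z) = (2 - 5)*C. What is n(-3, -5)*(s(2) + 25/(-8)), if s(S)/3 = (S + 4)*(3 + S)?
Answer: 6255/8 ≈ 781.88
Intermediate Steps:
n(C, Z) = -3*C
s(S) = 3*(3 + S)*(4 + S) (s(S) = 3*((S + 4)*(3 + S)) = 3*((4 + S)*(3 + S)) = 3*((3 + S)*(4 + S)) = 3*(3 + S)*(4 + S))
n(-3, -5)*(s(2) + 25/(-8)) = (-3*(-3))*((36 + 3*2² + 21*2) + 25/(-8)) = 9*((36 + 3*4 + 42) + 25*(-⅛)) = 9*((36 + 12 + 42) - 25/8) = 9*(90 - 25/8) = 9*(695/8) = 6255/8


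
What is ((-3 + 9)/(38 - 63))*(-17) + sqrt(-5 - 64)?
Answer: 102/25 + I*sqrt(69) ≈ 4.08 + 8.3066*I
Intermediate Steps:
((-3 + 9)/(38 - 63))*(-17) + sqrt(-5 - 64) = (6/(-25))*(-17) + sqrt(-69) = (6*(-1/25))*(-17) + I*sqrt(69) = -6/25*(-17) + I*sqrt(69) = 102/25 + I*sqrt(69)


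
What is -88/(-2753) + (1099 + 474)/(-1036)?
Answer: -4239301/2852108 ≈ -1.4864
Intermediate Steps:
-88/(-2753) + (1099 + 474)/(-1036) = -88*(-1/2753) + 1573*(-1/1036) = 88/2753 - 1573/1036 = -4239301/2852108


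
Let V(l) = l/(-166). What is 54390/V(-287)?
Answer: 1289820/41 ≈ 31459.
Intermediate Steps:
V(l) = -l/166 (V(l) = l*(-1/166) = -l/166)
54390/V(-287) = 54390/((-1/166*(-287))) = 54390/(287/166) = 54390*(166/287) = 1289820/41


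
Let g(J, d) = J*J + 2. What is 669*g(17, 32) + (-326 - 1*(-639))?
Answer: 194992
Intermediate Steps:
g(J, d) = 2 + J² (g(J, d) = J² + 2 = 2 + J²)
669*g(17, 32) + (-326 - 1*(-639)) = 669*(2 + 17²) + (-326 - 1*(-639)) = 669*(2 + 289) + (-326 + 639) = 669*291 + 313 = 194679 + 313 = 194992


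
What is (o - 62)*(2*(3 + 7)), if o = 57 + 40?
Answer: 700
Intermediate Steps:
o = 97
(o - 62)*(2*(3 + 7)) = (97 - 62)*(2*(3 + 7)) = 35*(2*10) = 35*20 = 700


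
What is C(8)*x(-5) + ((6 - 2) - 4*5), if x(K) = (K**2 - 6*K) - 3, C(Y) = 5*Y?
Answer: 2064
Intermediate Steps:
x(K) = -3 + K**2 - 6*K
C(8)*x(-5) + ((6 - 2) - 4*5) = (5*8)*(-3 + (-5)**2 - 6*(-5)) + ((6 - 2) - 4*5) = 40*(-3 + 25 + 30) + (4 - 20) = 40*52 - 16 = 2080 - 16 = 2064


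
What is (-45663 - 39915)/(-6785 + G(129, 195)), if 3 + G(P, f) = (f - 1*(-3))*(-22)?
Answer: 42789/5572 ≈ 7.6793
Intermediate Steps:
G(P, f) = -69 - 22*f (G(P, f) = -3 + (f - 1*(-3))*(-22) = -3 + (f + 3)*(-22) = -3 + (3 + f)*(-22) = -3 + (-66 - 22*f) = -69 - 22*f)
(-45663 - 39915)/(-6785 + G(129, 195)) = (-45663 - 39915)/(-6785 + (-69 - 22*195)) = -85578/(-6785 + (-69 - 4290)) = -85578/(-6785 - 4359) = -85578/(-11144) = -85578*(-1/11144) = 42789/5572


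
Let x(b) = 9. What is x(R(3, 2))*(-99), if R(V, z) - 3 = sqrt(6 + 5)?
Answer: -891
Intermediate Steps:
R(V, z) = 3 + sqrt(11) (R(V, z) = 3 + sqrt(6 + 5) = 3 + sqrt(11))
x(R(3, 2))*(-99) = 9*(-99) = -891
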